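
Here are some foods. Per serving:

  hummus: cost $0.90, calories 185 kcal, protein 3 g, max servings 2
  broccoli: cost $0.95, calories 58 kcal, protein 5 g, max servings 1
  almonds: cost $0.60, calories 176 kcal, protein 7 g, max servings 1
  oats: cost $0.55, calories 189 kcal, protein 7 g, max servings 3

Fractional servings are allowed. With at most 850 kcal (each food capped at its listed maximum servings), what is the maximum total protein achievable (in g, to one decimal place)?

Protein per kcal: broccoli 0.08621, almonds 0.03977, oats 0.03704, hummus 0.01622.
Take 1 serving of broccoli: uses 58 kcal, +5.0 g protein (running total 5.0 g).
Take 1 serving of almonds: uses 176 kcal, +7.0 g protein (running total 12.0 g).
Take 3 servings of oats: uses 567 kcal, +21.0 g protein (running total 33.0 g).
Take 0.2649 servings of hummus: uses 49 kcal, +0.8 g protein (running total 33.8 g).
Filling greedily by protein-per-kcal is optimal for one linear limit, giving 33.8 g.

33.8 g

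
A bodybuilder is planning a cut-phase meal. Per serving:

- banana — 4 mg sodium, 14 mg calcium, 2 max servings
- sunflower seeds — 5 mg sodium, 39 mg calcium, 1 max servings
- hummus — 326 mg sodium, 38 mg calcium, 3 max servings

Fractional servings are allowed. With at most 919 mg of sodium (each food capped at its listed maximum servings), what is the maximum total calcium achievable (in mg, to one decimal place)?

Calcium per mg sodium: sunflower seeds 7.8, banana 3.5, hummus 0.1166.
Take 1 serving of sunflower seeds: uses 5 mg sodium, +39.0 mg calcium (running total 39.0 mg).
Take 2 servings of banana: uses 8 mg sodium, +28.0 mg calcium (running total 67.0 mg).
Take 2.779 servings of hummus: uses 906 mg sodium, +105.6 mg calcium (running total 172.6 mg).
Greedy by best ratio exhausts the sodium allowance optimally: 172.6 mg.

172.6 mg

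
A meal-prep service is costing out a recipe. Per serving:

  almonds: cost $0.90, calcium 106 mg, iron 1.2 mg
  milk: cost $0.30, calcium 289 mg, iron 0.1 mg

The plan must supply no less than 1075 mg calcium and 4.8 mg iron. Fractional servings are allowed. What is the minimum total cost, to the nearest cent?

almonds only: max(1075/106, 4.8/1.2) = 10.14 servings → $9.13.
milk only: max(1075/289, 4.8/0.1) = 48 servings → $14.40.
almonds + milk with both tight: 3.806 servings and 2.324 servings → $4.12.
So the least-cost plan costs $4.12.

$4.12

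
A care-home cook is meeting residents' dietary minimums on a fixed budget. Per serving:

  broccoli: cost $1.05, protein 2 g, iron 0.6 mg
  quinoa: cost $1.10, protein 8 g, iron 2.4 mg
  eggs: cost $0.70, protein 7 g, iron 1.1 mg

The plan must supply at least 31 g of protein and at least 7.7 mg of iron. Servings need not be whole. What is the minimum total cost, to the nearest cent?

Check every corner: each single food scaled to meet both minima, and each pair solved so both constraints bind.
broccoli only: max(31/2, 7.7/0.6) = 15.5 servings → $16.27.
quinoa only: max(31/8, 7.7/2.4) = 3.875 servings → $4.26.
eggs only: max(31/7, 7.7/1.1) = 7 servings → $4.90.
broccoli + quinoa (both tight): parallel constraints — no distinct corner.
broccoli + eggs with both tight: 9.9 servings and 1.6 servings → $11.52.
quinoa + eggs with both tight: 2.475 servings and 1.6 servings → $3.84.
Cheapest feasible corner: $3.84.

$3.84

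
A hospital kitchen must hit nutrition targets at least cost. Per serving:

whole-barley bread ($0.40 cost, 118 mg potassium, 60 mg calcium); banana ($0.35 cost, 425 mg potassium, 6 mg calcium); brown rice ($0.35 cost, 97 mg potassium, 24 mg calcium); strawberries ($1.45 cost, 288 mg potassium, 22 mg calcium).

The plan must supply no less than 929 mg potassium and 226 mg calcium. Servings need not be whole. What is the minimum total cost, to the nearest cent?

$1.87

This is a tiny linear program; its minimum lies at a vertex of the feasible set. List the vertices and price them.
whole-barley bread only: max(929/118, 226/60) = 7.873 servings → $3.15.
banana only: max(929/425, 226/6) = 37.67 servings → $13.18.
brown rice only: max(929/97, 226/24) = 9.577 servings → $3.35.
strawberries only: max(929/288, 226/22) = 10.27 servings → $14.90.
whole-barley bread + banana with both tight: 3.649 servings and 1.173 servings → $1.87.
whole-barley bread + brown rice: intersection lies outside the first quadrant.
whole-barley bread + strawberries with both tight: 3.041 servings and 1.98 servings → $4.09.
banana + brown rice with both tight: 0.03889 servings and 9.407 servings → $3.31.
banana + strawberries: the both-tight solution has a negative serving — not a feasible corner.
brown rice + strawberries with both tight: 9.345 servings and 0.07828 servings → $3.38.
The minimum over all feasible corners is $1.87.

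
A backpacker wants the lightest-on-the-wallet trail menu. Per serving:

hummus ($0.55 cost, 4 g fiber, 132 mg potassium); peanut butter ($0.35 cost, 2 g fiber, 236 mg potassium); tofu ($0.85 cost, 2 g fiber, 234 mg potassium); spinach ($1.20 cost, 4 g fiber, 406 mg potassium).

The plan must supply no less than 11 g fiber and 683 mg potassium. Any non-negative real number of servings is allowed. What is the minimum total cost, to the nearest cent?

$1.65

With two linear requirements the optimum uses one or two foods; enumerate the corners.
hummus only: max(11/4, 683/132) = 5.174 servings → $2.85.
peanut butter only: max(11/2, 683/236) = 5.5 servings → $1.93.
tofu only: max(11/2, 683/234) = 5.5 servings → $4.67.
spinach only: max(11/4, 683/406) = 2.75 servings → $3.30.
hummus + peanut butter with both tight: 1.809 servings and 1.882 servings → $1.65.
hummus + tofu with both tight: 1.798 servings and 1.905 servings → $2.61.
hummus + spinach with both tight: 1.582 servings and 1.168 servings → $2.27.
peanut butter + tofu: intersection lies outside the first quadrant.
peanut butter + spinach: the both-tight solution has a negative serving — not a feasible corner.
tofu + spinach: intersection lies outside the first quadrant.
So the least-cost plan costs $1.65.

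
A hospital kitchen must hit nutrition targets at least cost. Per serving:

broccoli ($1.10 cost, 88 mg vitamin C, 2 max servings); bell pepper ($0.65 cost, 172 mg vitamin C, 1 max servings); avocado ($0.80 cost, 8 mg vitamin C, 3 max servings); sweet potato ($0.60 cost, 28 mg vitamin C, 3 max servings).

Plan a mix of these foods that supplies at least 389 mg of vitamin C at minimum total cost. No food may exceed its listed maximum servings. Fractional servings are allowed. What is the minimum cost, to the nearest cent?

$3.73

Cost per mg of vitamin C: bell pepper $0.0038, broccoli $0.0125, sweet potato $0.0214, avocado $0.1000.
Take 1 serving of bell pepper: +172.0 mg vitamin C for $0.65 (total $0.65, still need 217.0 mg).
Take 2 servings of broccoli: +176.0 mg vitamin C for $2.20 (total $2.85, still need 41.0 mg).
Take 1.464 servings of sweet potato: +41.0 mg vitamin C for $0.88 (total $3.73, still need 0.0 mg).
Filling from the cheapest source first is optimal under one linear minimum: $3.73.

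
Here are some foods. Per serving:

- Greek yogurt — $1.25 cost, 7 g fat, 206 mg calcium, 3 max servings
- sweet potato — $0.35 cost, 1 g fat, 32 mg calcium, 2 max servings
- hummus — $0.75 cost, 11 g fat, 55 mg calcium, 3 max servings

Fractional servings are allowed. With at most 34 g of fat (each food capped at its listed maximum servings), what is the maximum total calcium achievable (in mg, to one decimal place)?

737.0 mg

Calcium per g fat: sweet potato 32, Greek yogurt 29.43, hummus 5.
Take 2 servings of sweet potato: uses 2 g fat, +64.0 mg calcium (running total 64.0 mg).
Take 3 servings of Greek yogurt: uses 21 g fat, +618.0 mg calcium (running total 682.0 mg).
Take 1 serving of hummus: uses 11 g fat, +55.0 mg calcium (running total 737.0 mg).
Greedy by best ratio exhausts the fat allowance optimally: 737.0 mg.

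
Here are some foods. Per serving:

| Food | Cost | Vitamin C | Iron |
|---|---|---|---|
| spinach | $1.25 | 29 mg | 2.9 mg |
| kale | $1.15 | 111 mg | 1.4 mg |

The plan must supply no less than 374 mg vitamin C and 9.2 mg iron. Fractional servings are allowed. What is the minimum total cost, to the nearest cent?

The cheapest plan sits at a corner of the feasible region — with two constraints it uses at most two foods.
spinach only: max(374/29, 9.2/2.9) = 12.9 servings → $16.12.
kale only: max(374/111, 9.2/1.4) = 6.571 servings → $7.56.
spinach + kale with both tight: 1.769 servings and 2.907 servings → $5.55.
Cheapest feasible corner: $5.55.

$5.55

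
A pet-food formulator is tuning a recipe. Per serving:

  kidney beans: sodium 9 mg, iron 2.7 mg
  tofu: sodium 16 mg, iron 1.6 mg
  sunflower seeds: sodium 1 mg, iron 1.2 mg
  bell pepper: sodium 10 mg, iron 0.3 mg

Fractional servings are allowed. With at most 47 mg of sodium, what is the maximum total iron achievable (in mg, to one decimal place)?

Iron per mg sodium: sunflower seeds 1.2, kidney beans 0.3, tofu 0.1, bell pepper 0.03.
With no serving limits, spend the whole sodium allowance on sunflower seeds: 47 mg / 1 mg × 1.2 mg = 56.4 mg.

56.4 mg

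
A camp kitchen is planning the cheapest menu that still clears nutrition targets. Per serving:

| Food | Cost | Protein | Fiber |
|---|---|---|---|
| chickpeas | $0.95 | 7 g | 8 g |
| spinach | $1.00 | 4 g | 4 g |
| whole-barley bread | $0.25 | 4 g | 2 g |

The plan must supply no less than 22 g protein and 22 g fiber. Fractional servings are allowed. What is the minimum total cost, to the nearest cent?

$2.63

With two linear requirements the optimum uses one or two foods; enumerate the corners.
chickpeas only: max(22/7, 22/8) = 3.143 servings → $2.99.
spinach only: max(22/4, 22/4) = 5.5 servings → $5.50.
whole-barley bread only: max(22/4, 22/2) = 11 servings → $2.75.
chickpeas + spinach with both tight: 0 servings and 5.5 servings → $5.50.
chickpeas + whole-barley bread with both tight: 2.444 servings and 1.222 servings → $2.63.
spinach + whole-barley bread with both tight: 5.5 servings and 0 servings → $5.50.
The minimum over all feasible corners is $2.63.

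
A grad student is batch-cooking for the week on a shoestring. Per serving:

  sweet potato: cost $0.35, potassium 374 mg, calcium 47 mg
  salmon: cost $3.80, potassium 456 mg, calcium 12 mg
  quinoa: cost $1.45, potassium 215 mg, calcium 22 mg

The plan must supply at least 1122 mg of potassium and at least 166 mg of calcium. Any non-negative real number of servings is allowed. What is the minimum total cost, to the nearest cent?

$1.24

An LP optimum is at a vertex; with two nutrient constraints at most two foods are used. Check each candidate.
sweet potato only: max(1122/374, 166/47) = 3.532 servings → $1.24.
salmon only: max(1122/456, 166/12) = 13.83 servings → $52.57.
quinoa only: max(1122/215, 166/22) = 7.545 servings → $10.94.
sweet potato + salmon: the both-tight solution has a negative serving — not a feasible corner.
sweet potato + quinoa with both targets exact would need a negative amount; discard.
salmon + quinoa with both targets exact would need a negative amount; discard.
So the least-cost plan costs $1.24.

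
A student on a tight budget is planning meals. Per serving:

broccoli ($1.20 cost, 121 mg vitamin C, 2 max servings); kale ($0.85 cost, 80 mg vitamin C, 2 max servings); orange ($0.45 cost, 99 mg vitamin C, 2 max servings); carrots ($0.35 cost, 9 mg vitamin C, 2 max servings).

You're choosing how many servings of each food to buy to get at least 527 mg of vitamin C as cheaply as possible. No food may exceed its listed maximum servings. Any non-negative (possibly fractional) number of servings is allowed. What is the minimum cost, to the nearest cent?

$4.22

Cost per mg of vitamin C: orange $0.0045, broccoli $0.0099, kale $0.0106, carrots $0.0389.
Take 2 servings of orange: +198.0 mg vitamin C for $0.90 (total $0.90, still need 329.0 mg).
Take 2 servings of broccoli: +242.0 mg vitamin C for $2.40 (total $3.30, still need 87.0 mg).
Take 1.087 servings of kale: +87.0 mg vitamin C for $0.92 (total $4.22, still need 0.0 mg).
Filling from the cheapest source first is optimal under one linear minimum: $4.22.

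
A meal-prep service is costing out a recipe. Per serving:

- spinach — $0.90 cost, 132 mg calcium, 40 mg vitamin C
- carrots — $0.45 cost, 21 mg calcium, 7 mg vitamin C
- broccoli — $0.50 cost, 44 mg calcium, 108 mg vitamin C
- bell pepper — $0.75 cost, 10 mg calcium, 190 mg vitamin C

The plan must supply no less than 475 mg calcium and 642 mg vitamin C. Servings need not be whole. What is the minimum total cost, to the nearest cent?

A basic optimal solution has at most two foods positive. Try each food alone and each pair with both targets met exactly.
spinach only: max(475/132, 642/40) = 16.05 servings → $14.45.
carrots only: max(475/21, 642/7) = 91.71 servings → $41.27.
broccoli only: max(475/44, 642/108) = 10.8 servings → $5.40.
bell pepper only: max(475/10, 642/190) = 47.5 servings → $35.62.
spinach + carrots with both targets exact would need a negative amount; discard.
spinach + broccoli with both tight: 1.845 servings and 5.261 servings → $4.29.
spinach + bell pepper with both tight: 3.397 servings and 2.664 servings → $5.05.
carrots + broccoli with both tight: 11.76 servings and 5.182 servings → $7.88.
carrots + bell pepper with both tight: 21.39 servings and 2.591 servings → $11.57.
broccoli + bell pepper: the both-tight solution has a negative serving — not a feasible corner.
The minimum over all feasible corners is $4.29.

$4.29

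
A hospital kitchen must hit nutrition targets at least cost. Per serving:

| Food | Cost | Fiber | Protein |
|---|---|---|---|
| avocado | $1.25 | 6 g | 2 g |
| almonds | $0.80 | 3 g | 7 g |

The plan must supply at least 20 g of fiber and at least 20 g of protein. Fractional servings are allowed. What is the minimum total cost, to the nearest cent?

Check every corner: each single food scaled to meet both minima, and each pair solved so both constraints bind.
avocado only: max(20/6, 20/2) = 10 servings → $12.50.
almonds only: max(20/3, 20/7) = 6.667 servings → $5.33.
avocado + almonds with both tight: 2.222 servings and 2.222 servings → $4.56.
Cheapest feasible corner: $4.56.

$4.56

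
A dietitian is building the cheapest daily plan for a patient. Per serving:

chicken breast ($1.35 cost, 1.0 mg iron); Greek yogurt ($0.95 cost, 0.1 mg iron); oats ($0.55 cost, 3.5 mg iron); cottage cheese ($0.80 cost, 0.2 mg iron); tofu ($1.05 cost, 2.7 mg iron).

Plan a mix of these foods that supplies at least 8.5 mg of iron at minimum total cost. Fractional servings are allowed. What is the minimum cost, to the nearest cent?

Cost per mg of iron: oats $0.1571, tofu $0.3889, chicken breast $1.3500, cottage cheese $4.0000, Greek yogurt $9.5000.
With no serving limits, use only oats: 8.5 mg / 3.5 mg = 2.429 servings × $0.55 = $1.34.

$1.34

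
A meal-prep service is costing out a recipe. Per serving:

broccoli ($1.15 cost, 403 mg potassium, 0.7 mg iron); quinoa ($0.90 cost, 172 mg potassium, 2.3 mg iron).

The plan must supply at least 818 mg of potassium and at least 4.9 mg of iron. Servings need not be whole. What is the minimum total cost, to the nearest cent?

$3.05

This is a tiny linear program; its minimum lies at a vertex of the feasible set. List the vertices and price them.
broccoli only: max(818/403, 4.9/0.7) = 7 servings → $8.05.
quinoa only: max(818/172, 4.9/2.3) = 4.756 servings → $4.28.
broccoli + quinoa with both tight: 1.288 servings and 1.738 servings → $3.05.
So the least-cost plan costs $3.05.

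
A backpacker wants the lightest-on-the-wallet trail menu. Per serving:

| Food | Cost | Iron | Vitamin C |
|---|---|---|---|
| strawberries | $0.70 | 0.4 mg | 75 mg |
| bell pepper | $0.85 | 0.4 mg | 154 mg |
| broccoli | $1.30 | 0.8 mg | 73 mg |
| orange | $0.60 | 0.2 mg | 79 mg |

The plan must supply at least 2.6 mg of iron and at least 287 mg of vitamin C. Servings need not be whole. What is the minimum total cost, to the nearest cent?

strawberries only: max(2.6/0.4, 287/75) = 6.5 servings → $4.55.
bell pepper only: max(2.6/0.4, 287/154) = 6.5 servings → $5.53.
broccoli only: max(2.6/0.8, 287/73) = 3.932 servings → $5.11.
orange only: max(2.6/0.2, 287/79) = 13 servings → $7.80.
strawberries + bell pepper: intersection lies outside the first quadrant.
strawberries + broccoli with both tight: 1.292 servings and 2.604 servings → $4.29.
strawberries + orange: intersection lies outside the first quadrant.
bell pepper + broccoli with both tight: 0.4234 servings and 3.038 servings → $4.31.
bell pepper + orange: intersection lies outside the first quadrant.
broccoli + orange with both tight: 3.045 servings and 0.8189 servings → $4.45.
Cheapest feasible corner: $4.29.

$4.29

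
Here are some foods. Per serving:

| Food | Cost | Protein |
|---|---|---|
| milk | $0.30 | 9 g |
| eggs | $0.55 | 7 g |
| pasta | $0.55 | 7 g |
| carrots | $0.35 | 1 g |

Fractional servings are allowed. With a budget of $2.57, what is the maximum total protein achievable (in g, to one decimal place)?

Protein per dollar: milk 30, eggs 12.73, pasta 12.73, carrots 2.857.
With no serving limits, spend the whole cost allowance on milk: $2.57 / $0.30 × 9 g = 77.1 g.

77.1 g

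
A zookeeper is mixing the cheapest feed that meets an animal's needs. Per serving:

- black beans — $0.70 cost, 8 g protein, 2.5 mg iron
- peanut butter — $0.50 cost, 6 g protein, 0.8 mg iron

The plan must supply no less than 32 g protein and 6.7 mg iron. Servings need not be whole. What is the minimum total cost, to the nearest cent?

Compare the cost at each extreme point of the feasible region.
black beans only: max(32/8, 6.7/2.5) = 4 servings → $2.80.
peanut butter only: max(32/6, 6.7/0.8) = 8.375 servings → $4.19.
black beans + peanut butter with both tight: 1.698 servings and 3.07 servings → $2.72.
The minimum over all feasible corners is $2.72.

$2.72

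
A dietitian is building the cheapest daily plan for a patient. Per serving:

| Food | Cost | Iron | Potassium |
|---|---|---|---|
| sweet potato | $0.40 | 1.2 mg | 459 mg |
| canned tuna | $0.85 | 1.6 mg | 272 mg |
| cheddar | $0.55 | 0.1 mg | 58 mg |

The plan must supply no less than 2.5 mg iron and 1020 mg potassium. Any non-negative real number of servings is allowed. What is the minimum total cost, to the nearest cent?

$0.89

Two binding constraints pin down two serving amounts, so the optimal mix uses at most two foods. The candidates are each food alone (scaled to the tighter of iron/potassium) and each pair with both constraints tight.
sweet potato only: max(2.5/1.2, 1020/459) = 2.222 servings → $0.89.
canned tuna only: max(2.5/1.6, 1020/272) = 3.75 servings → $3.19.
cheddar only: max(2.5/0.1, 1020/58) = 25 servings → $13.75.
sweet potato + canned tuna with both targets exact would need a negative amount; discard.
sweet potato + cheddar with both tight: 1.814 servings and 3.228 servings → $2.50.
canned tuna + cheddar with both tight: 0.6555 servings and 14.51 servings → $8.54.
The minimum over all feasible corners is $0.89.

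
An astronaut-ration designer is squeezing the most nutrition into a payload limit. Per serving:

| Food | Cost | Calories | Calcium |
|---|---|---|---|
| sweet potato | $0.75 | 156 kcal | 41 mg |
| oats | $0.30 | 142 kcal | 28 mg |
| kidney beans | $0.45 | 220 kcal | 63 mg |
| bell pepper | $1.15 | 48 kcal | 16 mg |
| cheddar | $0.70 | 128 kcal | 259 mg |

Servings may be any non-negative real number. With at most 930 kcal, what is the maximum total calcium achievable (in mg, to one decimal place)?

Calcium per kcal: cheddar 2.023, bell pepper 0.3333, kidney beans 0.2864, sweet potato 0.2628, oats 0.1972.
With no serving limits, spend the whole calories allowance on cheddar: 930 kcal / 128 kcal × 259 mg = 1881.8 mg.

1881.8 mg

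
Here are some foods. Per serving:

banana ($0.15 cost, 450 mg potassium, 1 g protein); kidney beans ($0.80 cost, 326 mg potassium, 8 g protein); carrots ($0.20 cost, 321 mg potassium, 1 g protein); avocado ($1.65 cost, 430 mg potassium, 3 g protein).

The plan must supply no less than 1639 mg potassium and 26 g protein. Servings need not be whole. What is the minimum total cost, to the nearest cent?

$2.67

For a min-cost LP with two ≥-constraints, a basic feasible solution has at most two positive variables.
banana only: max(1639/450, 26/1) = 26 servings → $3.90.
kidney beans only: max(1639/326, 26/8) = 5.028 servings → $4.02.
carrots only: max(1639/321, 26/1) = 26 servings → $5.20.
avocado only: max(1639/430, 26/3) = 8.667 servings → $14.30.
banana + kidney beans with both tight: 1.416 servings and 3.073 servings → $2.67.
banana + carrots with both targets exact would need a negative amount; discard.
banana + avocado: the both-tight solution has a negative serving — not a feasible corner.
kidney beans + carrots with both tight: 2.992 servings and 2.068 servings → $2.81.
kidney beans + avocado with both tight: 2.544 servings and 1.883 servings → $5.14.
carrots + avocado with both targets exact would need a negative amount; discard.
The minimum over all feasible corners is $2.67.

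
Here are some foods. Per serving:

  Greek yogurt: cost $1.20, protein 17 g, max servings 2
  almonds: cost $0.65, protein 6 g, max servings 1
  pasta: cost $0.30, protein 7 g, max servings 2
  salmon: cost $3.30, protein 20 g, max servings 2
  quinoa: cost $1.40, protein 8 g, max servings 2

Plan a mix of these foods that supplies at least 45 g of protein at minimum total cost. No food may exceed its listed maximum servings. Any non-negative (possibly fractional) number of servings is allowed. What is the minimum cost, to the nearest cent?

Cost per g of protein: pasta $0.0429, Greek yogurt $0.0706, almonds $0.1083, salmon $0.1650, quinoa $0.1750.
Take 2 servings of pasta: +14.0 g protein for $0.60 (total $0.60, still need 31.0 g).
Take 1.824 servings of Greek yogurt: +31.0 g protein for $2.19 (total $2.79, still need 0.0 g).
Greedy by cheapest-per-g is optimal for a single linear constraint, so the minimum cost is $2.79.

$2.79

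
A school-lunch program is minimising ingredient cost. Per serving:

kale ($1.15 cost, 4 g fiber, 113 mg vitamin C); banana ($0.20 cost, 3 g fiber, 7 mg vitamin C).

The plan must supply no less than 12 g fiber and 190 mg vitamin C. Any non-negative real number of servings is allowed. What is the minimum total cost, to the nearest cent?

$2.18

At the optimum either one food covers both requirements or two foods hit both targets exactly; no other combination can be cheaper.
kale only: max(12/4, 190/113) = 3 servings → $3.45.
banana only: max(12/3, 190/7) = 27.14 servings → $5.43.
kale + banana with both tight: 1.563 servings and 1.916 servings → $2.18.
So the least-cost plan costs $2.18.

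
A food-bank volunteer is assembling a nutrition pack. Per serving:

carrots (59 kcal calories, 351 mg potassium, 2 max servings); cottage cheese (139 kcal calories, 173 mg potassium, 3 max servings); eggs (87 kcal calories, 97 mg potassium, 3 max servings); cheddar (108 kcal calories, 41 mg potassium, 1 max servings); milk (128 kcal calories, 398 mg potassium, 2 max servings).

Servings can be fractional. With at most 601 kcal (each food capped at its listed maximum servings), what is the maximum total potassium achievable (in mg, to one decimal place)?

Potassium per kcal: carrots 5.949, milk 3.109, cottage cheese 1.245, eggs 1.115, cheddar 0.3796.
Take 2 servings of carrots: uses 118 kcal, +702.0 mg potassium (running total 702.0 mg).
Take 2 servings of milk: uses 256 kcal, +796.0 mg potassium (running total 1498.0 mg).
Take 1.633 servings of cottage cheese: uses 227 kcal, +282.5 mg potassium (running total 1780.5 mg).
Greedy by best ratio exhausts the calories allowance optimally: 1780.5 mg.

1780.5 mg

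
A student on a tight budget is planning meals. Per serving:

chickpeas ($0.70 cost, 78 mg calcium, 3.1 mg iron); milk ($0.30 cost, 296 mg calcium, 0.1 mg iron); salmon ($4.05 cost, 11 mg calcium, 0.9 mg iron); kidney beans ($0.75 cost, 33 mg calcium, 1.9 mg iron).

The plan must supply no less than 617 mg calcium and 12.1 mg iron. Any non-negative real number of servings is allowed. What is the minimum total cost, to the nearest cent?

chickpeas only: max(617/78, 12.1/3.1) = 7.91 servings → $5.54.
milk only: max(617/296, 12.1/0.1) = 121 servings → $36.30.
salmon only: max(617/11, 12.1/0.9) = 56.09 servings → $227.17.
kidney beans only: max(617/33, 12.1/1.9) = 18.7 servings → $14.02.
chickpeas + milk with both tight: 3.869 servings and 1.065 servings → $3.03.
chickpeas + salmon: intersection lies outside the first quadrant.
chickpeas + kidney beans: intersection lies outside the first quadrant.
milk + salmon with both tight: 1.591 servings and 13.27 servings → $54.21.
milk + kidney beans with both tight: 1.383 servings and 6.296 servings → $5.14.
salmon + kidney beans: intersection lies outside the first quadrant.
Cheapest feasible corner: $3.03.

$3.03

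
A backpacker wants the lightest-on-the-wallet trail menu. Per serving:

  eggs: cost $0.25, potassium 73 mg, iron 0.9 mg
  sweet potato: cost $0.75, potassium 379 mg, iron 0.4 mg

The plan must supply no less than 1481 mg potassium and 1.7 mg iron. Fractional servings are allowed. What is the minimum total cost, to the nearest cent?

The cheapest plan sits at a corner of the feasible region — with two constraints it uses at most two foods.
eggs only: max(1481/73, 1.7/0.9) = 20.29 servings → $5.07.
sweet potato only: max(1481/379, 1.7/0.4) = 4.25 servings → $3.19.
eggs + sweet potato with both tight: 0.1664 servings and 3.876 servings → $2.95.
Cheapest feasible corner: $2.95.

$2.95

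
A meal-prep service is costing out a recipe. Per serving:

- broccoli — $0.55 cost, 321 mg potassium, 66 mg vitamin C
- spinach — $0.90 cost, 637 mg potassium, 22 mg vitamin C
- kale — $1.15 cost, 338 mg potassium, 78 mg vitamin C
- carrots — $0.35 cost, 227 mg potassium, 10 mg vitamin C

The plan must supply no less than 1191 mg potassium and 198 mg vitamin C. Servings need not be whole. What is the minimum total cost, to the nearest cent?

This is a tiny linear program; its minimum lies at a vertex of the feasible set. List the vertices and price them.
broccoli only: max(1191/321, 198/66) = 3.71 servings → $2.04.
spinach only: max(1191/637, 198/22) = 9 servings → $8.10.
kale only: max(1191/338, 198/78) = 3.524 servings → $4.05.
carrots only: max(1191/227, 198/10) = 19.8 servings → $6.93.
broccoli + spinach with both tight: 2.857 servings and 0.4302 servings → $1.96.
broccoli + kale: the both-tight solution has a negative serving — not a feasible corner.
broccoli + carrots with both tight: 2.806 servings and 1.278 servings → $1.99.
spinach + kale with both tight: 0.6148 servings and 2.365 servings → $3.27.
spinach + carrots: intersection lies outside the first quadrant.
kale + carrots with both tight: 2.306 servings and 1.813 servings → $3.29.
Cheapest feasible corner: $1.96.

$1.96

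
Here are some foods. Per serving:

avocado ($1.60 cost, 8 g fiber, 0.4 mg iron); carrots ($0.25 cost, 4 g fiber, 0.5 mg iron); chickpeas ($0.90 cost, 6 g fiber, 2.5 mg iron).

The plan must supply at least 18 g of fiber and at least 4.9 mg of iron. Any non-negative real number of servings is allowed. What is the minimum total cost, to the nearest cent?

$1.92

Two binding constraints pin down two serving amounts, so the optimal mix uses at most two foods. The candidates are each food alone (scaled to the tighter of fiber/iron) and each pair with both constraints tight.
avocado only: max(18/8, 4.9/0.4) = 12.25 servings → $19.60.
carrots only: max(18/4, 4.9/0.5) = 9.8 servings → $2.45.
chickpeas only: max(18/6, 4.9/2.5) = 3 servings → $2.70.
avocado + carrots: the both-tight solution has a negative serving — not a feasible corner.
avocado + chickpeas with both tight: 0.8864 servings and 1.818 servings → $3.05.
carrots + chickpeas with both tight: 2.229 servings and 1.514 servings → $1.92.
The minimum over all feasible corners is $1.92.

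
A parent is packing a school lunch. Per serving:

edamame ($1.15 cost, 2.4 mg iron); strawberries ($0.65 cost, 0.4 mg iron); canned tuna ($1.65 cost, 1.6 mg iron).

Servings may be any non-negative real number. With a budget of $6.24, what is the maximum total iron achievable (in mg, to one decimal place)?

Iron per dollar: edamame 2.087, canned tuna 0.9697, strawberries 0.6154.
With no serving limits, spend the whole cost allowance on edamame: $6.24 / $1.15 × 2.4 mg = 13.0 mg.

13.0 mg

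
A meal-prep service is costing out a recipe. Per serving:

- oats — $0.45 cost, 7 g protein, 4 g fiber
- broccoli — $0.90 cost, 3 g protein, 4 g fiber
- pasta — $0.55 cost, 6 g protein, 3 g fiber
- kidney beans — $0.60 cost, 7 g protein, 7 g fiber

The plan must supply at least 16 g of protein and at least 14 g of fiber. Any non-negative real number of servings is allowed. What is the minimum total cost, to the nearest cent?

$1.27

Compare the cost at each extreme point of the feasible region.
oats only: max(16/7, 14/4) = 3.5 servings → $1.57.
broccoli only: max(16/3, 14/4) = 5.333 servings → $4.80.
pasta only: max(16/6, 14/3) = 4.667 servings → $2.57.
kidney beans only: max(16/7, 14/7) = 2.286 servings → $1.37.
oats + broccoli with both tight: 1.375 servings and 2.125 servings → $2.53.
oats + pasta with both targets exact would need a negative amount; discard.
oats + kidney beans with both tight: 0.6667 servings and 1.619 servings → $1.27.
broccoli + pasta with both tight: 2.4 servings and 1.467 servings → $2.97.
broccoli + kidney beans with both targets exact would need a negative amount; discard.
pasta + kidney beans with both tight: 0.6667 servings and 1.714 servings → $1.40.
The minimum over all feasible corners is $1.27.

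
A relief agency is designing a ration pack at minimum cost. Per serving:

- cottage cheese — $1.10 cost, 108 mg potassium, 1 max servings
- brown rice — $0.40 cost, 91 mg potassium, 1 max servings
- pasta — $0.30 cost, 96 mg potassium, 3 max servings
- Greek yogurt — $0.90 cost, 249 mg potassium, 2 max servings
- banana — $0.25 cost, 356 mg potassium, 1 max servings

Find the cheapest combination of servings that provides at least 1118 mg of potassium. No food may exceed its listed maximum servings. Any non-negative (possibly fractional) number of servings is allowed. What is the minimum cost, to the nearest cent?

Cost per mg of potassium: banana $0.0007, pasta $0.0031, Greek yogurt $0.0036, brown rice $0.0044, cottage cheese $0.0102.
Take 1 serving of banana: +356.0 mg potassium for $0.25 (total $0.25, still need 762.0 mg).
Take 3 servings of pasta: +288.0 mg potassium for $0.90 (total $1.15, still need 474.0 mg).
Take 1.904 servings of Greek yogurt: +474.0 mg potassium for $1.71 (total $2.86, still need 0.0 mg).
Filling from the cheapest source first is optimal under one linear minimum: $2.86.

$2.86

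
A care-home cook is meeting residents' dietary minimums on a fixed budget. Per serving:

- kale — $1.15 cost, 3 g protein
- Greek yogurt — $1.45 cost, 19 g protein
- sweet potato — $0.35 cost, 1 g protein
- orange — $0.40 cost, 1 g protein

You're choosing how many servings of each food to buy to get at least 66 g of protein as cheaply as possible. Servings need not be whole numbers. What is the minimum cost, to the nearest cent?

$5.04

Cost per g of protein: Greek yogurt $0.0763, sweet potato $0.3500, kale $0.3833, orange $0.4000.
With no serving limits, use only Greek yogurt: 66 g / 19 g = 3.474 servings × $1.45 = $5.04.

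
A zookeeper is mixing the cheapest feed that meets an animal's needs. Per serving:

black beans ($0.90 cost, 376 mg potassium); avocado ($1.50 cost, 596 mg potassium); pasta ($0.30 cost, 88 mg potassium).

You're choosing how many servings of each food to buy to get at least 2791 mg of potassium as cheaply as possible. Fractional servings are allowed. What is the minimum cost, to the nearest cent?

Cost per mg of potassium: black beans $0.0024, avocado $0.0025, pasta $0.0034.
With no serving limits, use only black beans: 2791 mg / 376 mg = 7.423 servings × $0.90 = $6.68.

$6.68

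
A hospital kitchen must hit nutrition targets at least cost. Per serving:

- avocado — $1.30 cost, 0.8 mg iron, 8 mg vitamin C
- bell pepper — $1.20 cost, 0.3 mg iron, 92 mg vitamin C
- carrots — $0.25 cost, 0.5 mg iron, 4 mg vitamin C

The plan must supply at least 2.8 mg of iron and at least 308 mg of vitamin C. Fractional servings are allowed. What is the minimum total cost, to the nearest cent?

An LP optimum is at a vertex; with two nutrient constraints at most two foods are used. Check each candidate.
avocado only: max(2.8/0.8, 308/8) = 38.5 servings → $50.05.
bell pepper only: max(2.8/0.3, 308/92) = 9.333 servings → $11.20.
carrots only: max(2.8/0.5, 308/4) = 77 servings → $19.25.
avocado + bell pepper with both tight: 2.32 servings and 3.146 servings → $6.79.
avocado + carrots: the both-tight solution has a negative serving — not a feasible corner.
bell pepper + carrots with both tight: 3.188 servings and 3.688 servings → $4.75.
So the least-cost plan costs $4.75.

$4.75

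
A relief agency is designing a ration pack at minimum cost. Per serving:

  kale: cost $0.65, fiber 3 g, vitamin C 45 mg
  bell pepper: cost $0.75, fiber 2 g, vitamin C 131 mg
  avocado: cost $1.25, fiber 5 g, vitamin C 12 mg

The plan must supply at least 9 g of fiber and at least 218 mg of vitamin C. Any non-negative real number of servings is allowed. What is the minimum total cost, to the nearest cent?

Check every corner: each single food scaled to meet both minima, and each pair solved so both constraints bind.
kale only: max(9/3, 218/45) = 4.844 servings → $3.15.
bell pepper only: max(9/2, 218/131) = 4.5 servings → $3.38.
avocado only: max(9/5, 218/12) = 18.17 servings → $22.71.
kale + bell pepper with both tight: 2.452 servings and 0.8218 servings → $2.21.
kale + avocado: intersection lies outside the first quadrant.
bell pepper + avocado with both tight: 1.556 servings and 1.177 servings → $2.64.
So the least-cost plan costs $2.21.

$2.21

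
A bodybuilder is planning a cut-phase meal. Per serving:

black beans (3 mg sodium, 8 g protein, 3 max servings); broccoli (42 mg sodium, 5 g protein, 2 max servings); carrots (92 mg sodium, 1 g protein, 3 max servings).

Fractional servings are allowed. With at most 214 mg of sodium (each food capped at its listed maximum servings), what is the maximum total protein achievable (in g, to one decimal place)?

Protein per mg sodium: black beans 2.667, broccoli 0.119, carrots 0.01087.
Take 3 servings of black beans: uses 9 mg sodium, +24.0 g protein (running total 24.0 g).
Take 2 servings of broccoli: uses 84 mg sodium, +10.0 g protein (running total 34.0 g).
Take 1.315 servings of carrots: uses 121 mg sodium, +1.3 g protein (running total 35.3 g).
Greedy by best ratio exhausts the sodium allowance optimally: 35.3 g.

35.3 g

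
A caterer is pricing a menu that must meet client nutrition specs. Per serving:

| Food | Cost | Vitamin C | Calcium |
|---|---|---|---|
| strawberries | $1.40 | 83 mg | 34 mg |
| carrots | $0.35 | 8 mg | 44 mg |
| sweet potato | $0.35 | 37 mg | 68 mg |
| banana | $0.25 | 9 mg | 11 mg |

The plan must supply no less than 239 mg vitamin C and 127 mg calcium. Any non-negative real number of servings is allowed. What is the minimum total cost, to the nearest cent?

strawberries only: max(239/83, 127/34) = 3.735 servings → $5.23.
carrots only: max(239/8, 127/44) = 29.88 servings → $10.46.
sweet potato only: max(239/37, 127/68) = 6.459 servings → $2.26.
banana only: max(239/9, 127/11) = 26.56 servings → $6.64.
strawberries + carrots with both tight: 2.811 servings and 0.7145 servings → $4.18.
strawberries + sweet potato with both tight: 2.634 servings and 0.5506 servings → $3.88.
strawberries + banana with both tight: 2.448 servings and 3.979 servings → $4.42.
carrots + sweet potato: intersection lies outside the first quadrant.
carrots + banana: intersection lies outside the first quadrant.
sweet potato + banana: intersection lies outside the first quadrant.
So the least-cost plan costs $2.26.

$2.26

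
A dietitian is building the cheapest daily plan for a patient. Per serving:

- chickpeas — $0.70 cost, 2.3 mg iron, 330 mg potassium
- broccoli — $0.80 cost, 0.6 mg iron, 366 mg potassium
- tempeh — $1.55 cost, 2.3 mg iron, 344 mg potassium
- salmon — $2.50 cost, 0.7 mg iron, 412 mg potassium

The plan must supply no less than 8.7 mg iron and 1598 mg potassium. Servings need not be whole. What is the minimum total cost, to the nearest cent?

$3.39

With two linear requirements the optimum uses one or two foods; enumerate the corners.
chickpeas only: max(8.7/2.3, 1598/330) = 4.842 servings → $3.39.
broccoli only: max(8.7/0.6, 1598/366) = 14.5 servings → $11.60.
tempeh only: max(8.7/2.3, 1598/344) = 4.645 servings → $7.20.
salmon only: max(8.7/0.7, 1598/412) = 12.43 servings → $31.07.
chickpeas + broccoli with both tight: 3.457 servings and 1.249 servings → $3.42.
chickpeas + tempeh with both targets exact would need a negative amount; discard.
chickpeas + salmon with both tight: 3.441 servings and 1.123 servings → $5.21.
broccoli + tempeh with both tight: 1.074 servings and 3.502 servings → $6.29.
broccoli + salmon with both targets exact would need a negative amount; discard.
tempeh + salmon with both tight: 3.489 servings and 0.9658 servings → $7.82.
So the least-cost plan costs $3.39.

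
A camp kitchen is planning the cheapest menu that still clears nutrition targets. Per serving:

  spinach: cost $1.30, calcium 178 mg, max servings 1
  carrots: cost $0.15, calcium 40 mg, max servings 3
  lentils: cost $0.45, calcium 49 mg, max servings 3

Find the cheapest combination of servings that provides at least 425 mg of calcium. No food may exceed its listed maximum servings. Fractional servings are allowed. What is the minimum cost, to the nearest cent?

$2.92

Cost per mg of calcium: carrots $0.0037, spinach $0.0073, lentils $0.0092.
Take 3 servings of carrots: +120.0 mg calcium for $0.45 (total $0.45, still need 305.0 mg).
Take 1 serving of spinach: +178.0 mg calcium for $1.30 (total $1.75, still need 127.0 mg).
Take 2.592 servings of lentils: +127.0 mg calcium for $1.17 (total $2.92, still need 0.0 mg).
Greedy by cheapest-per-mg is optimal for a single linear constraint, so the minimum cost is $2.92.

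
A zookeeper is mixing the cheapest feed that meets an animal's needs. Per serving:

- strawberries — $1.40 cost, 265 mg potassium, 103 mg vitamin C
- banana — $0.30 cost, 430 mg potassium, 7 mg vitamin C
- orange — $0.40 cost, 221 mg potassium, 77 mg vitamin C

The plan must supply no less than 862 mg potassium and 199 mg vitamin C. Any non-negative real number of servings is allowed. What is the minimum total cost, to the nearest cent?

$1.22

Minimising a linear cost over {potassium ≥ 862, vitamin C ≥ 199, servings ≥ 0} — the optimum is at a vertex, using one or two foods.
strawberries only: max(862/265, 199/103) = 3.253 servings → $4.55.
banana only: max(862/430, 199/7) = 28.43 servings → $8.53.
orange only: max(862/221, 199/77) = 3.9 servings → $1.56.
strawberries + banana with both tight: 1.874 servings and 0.8496 servings → $2.88.
strawberries + orange: intersection lies outside the first quadrant.
banana + orange with both tight: 0.7095 servings and 2.52 servings → $1.22.
Cheapest feasible corner: $1.22.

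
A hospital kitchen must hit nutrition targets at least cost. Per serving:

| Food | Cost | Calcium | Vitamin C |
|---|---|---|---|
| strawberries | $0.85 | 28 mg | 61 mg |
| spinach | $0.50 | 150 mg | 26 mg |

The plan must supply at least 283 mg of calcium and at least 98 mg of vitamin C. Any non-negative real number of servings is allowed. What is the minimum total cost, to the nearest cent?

At the optimum either one food covers both requirements or two foods hit both targets exactly; no other combination can be cheaper.
strawberries only: max(283/28, 98/61) = 10.11 servings → $8.59.
spinach only: max(283/150, 98/26) = 3.769 servings → $1.88.
strawberries + spinach with both tight: 0.8718 servings and 1.724 servings → $1.60.
Cheapest feasible corner: $1.60.

$1.60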